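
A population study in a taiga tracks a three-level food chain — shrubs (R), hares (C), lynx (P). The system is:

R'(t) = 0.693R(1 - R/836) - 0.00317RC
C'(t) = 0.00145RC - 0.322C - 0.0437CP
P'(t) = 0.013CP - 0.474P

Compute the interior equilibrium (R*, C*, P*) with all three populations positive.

R* ≈ 697, C* ≈ 36.5, P* ≈ 15.7

From dP/dt = 0: 0.013C* = 0.474, so C* = 36.5.
From dR/dt = 0: 0.693(1 - R*/836) = 0.00317·36.5, giving R* = 836·(1 - 0.167) = 697.
From dC/dt = 0: 0.00145·697 - 0.322 = 0.0437P*, so P* = 0.688/0.0437 = 15.7.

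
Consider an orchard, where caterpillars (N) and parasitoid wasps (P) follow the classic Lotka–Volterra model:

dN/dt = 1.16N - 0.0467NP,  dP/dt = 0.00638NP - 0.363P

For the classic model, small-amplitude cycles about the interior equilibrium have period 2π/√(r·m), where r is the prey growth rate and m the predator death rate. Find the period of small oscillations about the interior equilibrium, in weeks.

Here r = 1.16 and m = 0.363, so r·m = 0.421.
ω = √0.421 = 0.649 per week, hence T = 2π/ω ≈ 9.68 weeks.

T ≈ 9.68 weeks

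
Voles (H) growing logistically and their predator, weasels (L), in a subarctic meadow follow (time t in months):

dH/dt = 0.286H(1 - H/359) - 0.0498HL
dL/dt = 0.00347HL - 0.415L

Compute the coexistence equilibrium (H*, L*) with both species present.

From dL/dt = 0 with L > 0: 0.00347H* = 0.415, so H* = 120.
Substitute into dH/dt = 0: 0.286(1 - 120/359) = 0.0498L*.
The bracket is 0.667, giving L* = 0.191/0.0498 = 3.83.

H* ≈ 120, L* ≈ 3.83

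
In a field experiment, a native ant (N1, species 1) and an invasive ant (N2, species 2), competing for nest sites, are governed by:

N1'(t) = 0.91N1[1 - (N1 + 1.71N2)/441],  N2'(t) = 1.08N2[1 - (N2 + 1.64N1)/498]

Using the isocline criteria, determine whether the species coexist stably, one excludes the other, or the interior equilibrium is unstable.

unstable coexistence (outcome depends on initial conditions)

Compare the nullcline intercepts: K1/α12 = 441/1.71 = 258 < K2 = 498; K2/α21 = 498/1.64 = 304 < K1 = 441.
Since both are reversed, neither can invade when rare; the interior point is a saddle.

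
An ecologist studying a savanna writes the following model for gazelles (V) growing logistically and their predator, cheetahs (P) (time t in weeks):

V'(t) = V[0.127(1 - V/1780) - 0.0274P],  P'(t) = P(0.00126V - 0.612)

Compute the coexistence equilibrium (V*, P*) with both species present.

From dP/dt = 0 with P > 0: 0.00126V* = 0.612, so V* = 486.
Substitute into dV/dt = 0: 0.127(1 - 486/1780) = 0.0274P*.
The bracket is 0.727, giving P* = 0.0923/0.0274 = 3.37.

V* ≈ 486, P* ≈ 3.37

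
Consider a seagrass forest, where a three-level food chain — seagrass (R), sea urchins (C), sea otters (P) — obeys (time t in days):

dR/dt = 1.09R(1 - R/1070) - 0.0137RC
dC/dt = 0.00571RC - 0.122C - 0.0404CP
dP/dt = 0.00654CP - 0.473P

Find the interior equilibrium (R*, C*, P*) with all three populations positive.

R* ≈ 97.3, C* ≈ 72.3, P* ≈ 10.7

From dP/dt = 0: 0.00654C* = 0.473, so C* = 72.3.
From dR/dt = 0: 1.09(1 - R*/1070) = 0.0137·72.3, giving R* = 1070·(1 - 0.909) = 97.3.
From dC/dt = 0: 0.00571·97.3 - 0.122 = 0.0404P*, so P* = 0.434/0.0404 = 10.7.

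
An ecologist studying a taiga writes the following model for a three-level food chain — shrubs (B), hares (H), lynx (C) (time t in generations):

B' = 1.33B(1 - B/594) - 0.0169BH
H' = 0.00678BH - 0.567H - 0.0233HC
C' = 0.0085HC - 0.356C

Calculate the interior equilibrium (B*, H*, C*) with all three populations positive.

From dC/dt = 0: 0.0085H* = 0.356, so H* = 41.9.
From dB/dt = 0: 1.33(1 - B*/594) = 0.0169·41.9, giving B* = 594·(1 - 0.532) = 278.
From dH/dt = 0: 0.00678·278 - 0.567 = 0.0233C*, so C* = 1.32/0.0233 = 56.5.

B* ≈ 278, H* ≈ 41.9, C* ≈ 56.5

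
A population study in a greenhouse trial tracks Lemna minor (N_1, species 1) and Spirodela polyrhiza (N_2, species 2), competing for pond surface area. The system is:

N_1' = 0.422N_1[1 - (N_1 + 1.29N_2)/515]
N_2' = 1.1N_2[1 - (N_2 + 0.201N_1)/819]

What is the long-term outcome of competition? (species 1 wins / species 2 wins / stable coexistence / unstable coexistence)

species 2 excludes species 1

Compare the nullcline intercepts: K1/α12 = 515/1.29 = 399 < K2 = 819; K2/α21 = 819/0.201 = 4070 > K1 = 515.
Since the inequalities point opposite ways, species 2 can invade but species 1 cannot.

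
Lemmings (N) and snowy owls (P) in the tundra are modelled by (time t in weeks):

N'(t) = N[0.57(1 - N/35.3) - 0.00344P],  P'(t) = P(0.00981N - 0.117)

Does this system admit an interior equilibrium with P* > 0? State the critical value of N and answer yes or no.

The predator equation gives dP/dt > 0 only when N > 0.117/0.00981 = 11.9.
Without the predator, N → K = 35.3. Since 35.3 > 11.9, the predator can invade and persist.

Threshold N = 11.9; K > 11.9, so yes, the predator persists.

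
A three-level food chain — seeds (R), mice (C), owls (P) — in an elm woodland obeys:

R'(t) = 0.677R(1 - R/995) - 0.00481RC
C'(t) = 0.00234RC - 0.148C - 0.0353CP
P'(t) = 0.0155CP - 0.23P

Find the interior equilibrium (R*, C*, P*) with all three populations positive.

R* ≈ 890, C* ≈ 14.8, P* ≈ 54.8

From dP/dt = 0: 0.0155C* = 0.23, so C* = 14.8.
From dR/dt = 0: 0.677(1 - R*/995) = 0.00481·14.8, giving R* = 995·(1 - 0.105) = 890.
From dC/dt = 0: 0.00234·890 - 0.148 = 0.0353P*, so P* = 1.93/0.0353 = 54.8.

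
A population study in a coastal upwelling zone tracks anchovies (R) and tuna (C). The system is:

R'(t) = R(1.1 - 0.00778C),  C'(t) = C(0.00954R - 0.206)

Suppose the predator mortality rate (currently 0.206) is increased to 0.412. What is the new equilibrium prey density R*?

R* ≈ 43.2

At the interior fixed point, setting dC/dt = 0 with C > 0 fixes R* = (predator death rate)/(RC coefficient) — independent of the other coefficients.
With the change, R* = 0.412/0.00954 = 43.2; it rises from 21.6.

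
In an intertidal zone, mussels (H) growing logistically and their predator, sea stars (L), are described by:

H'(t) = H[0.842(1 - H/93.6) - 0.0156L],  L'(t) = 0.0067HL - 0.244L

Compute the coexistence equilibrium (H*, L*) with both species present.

From dL/dt = 0 with L > 0: 0.0067H* = 0.244, so H* = 36.4.
Substitute into dH/dt = 0: 0.842(1 - 36.4/93.6) = 0.0156L*.
The bracket is 0.611, giving L* = 0.514/0.0156 = 33.

H* ≈ 36.4, L* ≈ 33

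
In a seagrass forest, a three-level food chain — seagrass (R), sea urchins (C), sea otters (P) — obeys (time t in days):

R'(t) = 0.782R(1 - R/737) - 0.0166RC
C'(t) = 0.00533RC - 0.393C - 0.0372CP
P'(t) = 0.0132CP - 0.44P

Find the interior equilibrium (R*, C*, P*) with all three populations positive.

From dP/dt = 0: 0.0132C* = 0.44, so C* = 33.3.
From dR/dt = 0: 0.782(1 - R*/737) = 0.0166·33.3, giving R* = 737·(1 - 0.708) = 216.
From dC/dt = 0: 0.00533·216 - 0.393 = 0.0372P*, so P* = 0.756/0.0372 = 20.3.

R* ≈ 216, C* ≈ 33.3, P* ≈ 20.3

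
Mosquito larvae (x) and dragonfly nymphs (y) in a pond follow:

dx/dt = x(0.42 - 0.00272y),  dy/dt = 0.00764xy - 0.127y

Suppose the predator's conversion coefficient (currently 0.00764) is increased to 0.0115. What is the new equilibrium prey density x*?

x* ≈ 11

At the interior fixed point, setting dy/dt = 0 with y > 0 fixes x* = (predator death rate)/(xy coefficient) — independent of the other coefficients.
With the change, x* = 0.127/0.0115 = 11; it falls from 16.6.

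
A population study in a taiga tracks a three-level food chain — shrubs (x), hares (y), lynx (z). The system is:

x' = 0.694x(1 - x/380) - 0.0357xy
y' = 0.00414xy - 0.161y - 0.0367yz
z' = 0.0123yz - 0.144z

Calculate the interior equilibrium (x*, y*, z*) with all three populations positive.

x* ≈ 151, y* ≈ 11.7, z* ≈ 12.7

From dz/dt = 0: 0.0123y* = 0.144, so y* = 11.7.
From dx/dt = 0: 0.694(1 - x*/380) = 0.0357·11.7, giving x* = 380·(1 - 0.602) = 151.
From dy/dt = 0: 0.00414·151 - 0.161 = 0.0367z*, so z* = 0.465/0.0367 = 12.7.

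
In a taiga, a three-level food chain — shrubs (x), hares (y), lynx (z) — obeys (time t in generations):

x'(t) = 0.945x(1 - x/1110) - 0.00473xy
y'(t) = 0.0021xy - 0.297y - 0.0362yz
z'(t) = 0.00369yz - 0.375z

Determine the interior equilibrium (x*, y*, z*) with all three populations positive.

x* ≈ 545, y* ≈ 102, z* ≈ 23.4

From dz/dt = 0: 0.00369y* = 0.375, so y* = 102.
From dx/dt = 0: 0.945(1 - x*/1110) = 0.00473·102, giving x* = 1110·(1 - 0.509) = 545.
From dy/dt = 0: 0.0021·545 - 0.297 = 0.0362z*, so z* = 0.848/0.0362 = 23.4.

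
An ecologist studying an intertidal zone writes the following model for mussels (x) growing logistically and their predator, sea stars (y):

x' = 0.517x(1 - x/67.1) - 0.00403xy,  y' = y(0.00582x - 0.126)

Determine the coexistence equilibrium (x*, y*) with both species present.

x* ≈ 21.6, y* ≈ 86.9

From dy/dt = 0 with y > 0: 0.00582x* = 0.126, so x* = 21.6.
Substitute into dx/dt = 0: 0.517(1 - 21.6/67.1) = 0.00403y*.
The bracket is 0.677, giving y* = 0.35/0.00403 = 86.9.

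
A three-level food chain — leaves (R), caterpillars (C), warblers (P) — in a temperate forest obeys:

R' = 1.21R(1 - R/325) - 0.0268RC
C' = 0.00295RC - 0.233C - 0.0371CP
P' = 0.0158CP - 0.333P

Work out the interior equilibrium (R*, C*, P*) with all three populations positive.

R* ≈ 173, C* ≈ 21.1, P* ≈ 7.5

From dP/dt = 0: 0.0158C* = 0.333, so C* = 21.1.
From dR/dt = 0: 1.21(1 - R*/325) = 0.0268·21.1, giving R* = 325·(1 - 0.467) = 173.
From dC/dt = 0: 0.00295·173 - 0.233 = 0.0371P*, so P* = 0.278/0.0371 = 7.5.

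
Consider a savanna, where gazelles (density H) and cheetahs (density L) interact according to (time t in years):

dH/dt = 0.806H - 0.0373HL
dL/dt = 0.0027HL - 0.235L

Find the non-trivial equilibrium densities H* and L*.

Set dL/dt = 0 with L > 0: 0.0027H - 0.235 = 0, so H* = 0.235/0.0027 = 87.
Set dH/dt = 0 with H > 0: 0.806 - 0.0373L = 0, so L* = 0.806/0.0373 = 21.6.

H* ≈ 87, L* ≈ 21.6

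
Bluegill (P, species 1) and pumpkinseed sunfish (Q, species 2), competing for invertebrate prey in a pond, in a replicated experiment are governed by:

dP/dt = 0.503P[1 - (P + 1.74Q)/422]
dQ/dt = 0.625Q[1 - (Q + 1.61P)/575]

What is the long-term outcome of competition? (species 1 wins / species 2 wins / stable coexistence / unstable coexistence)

Compare the nullcline intercepts: K1/α12 = 422/1.74 = 243 < K2 = 575; K2/α21 = 575/1.61 = 357 < K1 = 422.
Since both are reversed, neither can invade when rare; the interior point is a saddle.

unstable coexistence (outcome depends on initial conditions)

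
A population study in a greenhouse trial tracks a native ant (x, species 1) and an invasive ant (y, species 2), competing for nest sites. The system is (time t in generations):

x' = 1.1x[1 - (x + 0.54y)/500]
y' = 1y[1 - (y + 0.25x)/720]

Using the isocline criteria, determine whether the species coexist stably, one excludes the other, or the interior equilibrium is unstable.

Compare the nullcline intercepts: K1/α12 = 500/0.54 = 926 > K2 = 720; K2/α21 = 720/0.25 = 2880 > K1 = 500.
Since both inequalities hold, each species can invade when rare, so the interior equilibrium is stable.

stable coexistence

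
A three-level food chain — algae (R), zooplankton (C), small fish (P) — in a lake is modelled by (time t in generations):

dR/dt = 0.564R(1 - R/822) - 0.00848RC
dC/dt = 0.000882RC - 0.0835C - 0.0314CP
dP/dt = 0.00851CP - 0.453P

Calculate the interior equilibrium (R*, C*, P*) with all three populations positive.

R* ≈ 164, C* ≈ 53.2, P* ≈ 1.95

From dP/dt = 0: 0.00851C* = 0.453, so C* = 53.2.
From dR/dt = 0: 0.564(1 - R*/822) = 0.00848·53.2, giving R* = 822·(1 - 0.8) = 164.
From dC/dt = 0: 0.000882·164 - 0.0835 = 0.0314P*, so P* = 0.0612/0.0314 = 1.95.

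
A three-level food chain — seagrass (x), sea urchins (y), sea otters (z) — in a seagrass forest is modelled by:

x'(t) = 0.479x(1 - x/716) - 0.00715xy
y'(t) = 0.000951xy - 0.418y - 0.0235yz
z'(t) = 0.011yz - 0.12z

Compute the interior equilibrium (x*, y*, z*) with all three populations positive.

x* ≈ 599, y* ≈ 10.9, z* ≈ 6.47

From dz/dt = 0: 0.011y* = 0.12, so y* = 10.9.
From dx/dt = 0: 0.479(1 - x*/716) = 0.00715·10.9, giving x* = 716·(1 - 0.163) = 599.
From dy/dt = 0: 0.000951·599 - 0.418 = 0.0235z*, so z* = 0.152/0.0235 = 6.47.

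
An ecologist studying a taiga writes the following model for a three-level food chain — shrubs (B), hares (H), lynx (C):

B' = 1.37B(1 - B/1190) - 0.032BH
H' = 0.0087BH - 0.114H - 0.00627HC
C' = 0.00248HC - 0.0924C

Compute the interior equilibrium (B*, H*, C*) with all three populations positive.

From dC/dt = 0: 0.00248H* = 0.0924, so H* = 37.3.
From dB/dt = 0: 1.37(1 - B*/1190) = 0.032·37.3, giving B* = 1190·(1 - 0.87) = 154.
From dH/dt = 0: 0.0087·154 - 0.114 = 0.00627C*, so C* = 1.23/0.00627 = 196.

B* ≈ 154, H* ≈ 37.3, C* ≈ 196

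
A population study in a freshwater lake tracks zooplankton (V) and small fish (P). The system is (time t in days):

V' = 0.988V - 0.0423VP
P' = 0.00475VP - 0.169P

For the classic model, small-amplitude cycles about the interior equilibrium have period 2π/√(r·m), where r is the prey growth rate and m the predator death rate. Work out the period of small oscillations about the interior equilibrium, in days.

Here r = 0.988 and m = 0.169, so r·m = 0.167.
ω = √0.167 = 0.409 per day, hence T = 2π/ω ≈ 15.4 days.

T ≈ 15.4 days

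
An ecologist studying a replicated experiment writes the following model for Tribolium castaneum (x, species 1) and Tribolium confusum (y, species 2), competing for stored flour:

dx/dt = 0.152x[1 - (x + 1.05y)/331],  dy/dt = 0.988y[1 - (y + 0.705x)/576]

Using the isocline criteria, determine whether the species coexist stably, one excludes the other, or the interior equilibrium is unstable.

species 2 excludes species 1

Compare the nullcline intercepts: K1/α12 = 331/1.05 = 315 < K2 = 576; K2/α21 = 576/0.705 = 817 > K1 = 331.
Since the inequalities point opposite ways, species 2 can invade but species 1 cannot.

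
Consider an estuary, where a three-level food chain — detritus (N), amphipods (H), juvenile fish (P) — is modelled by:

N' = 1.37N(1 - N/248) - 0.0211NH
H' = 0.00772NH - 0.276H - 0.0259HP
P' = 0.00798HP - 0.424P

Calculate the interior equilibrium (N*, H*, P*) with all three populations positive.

From dP/dt = 0: 0.00798H* = 0.424, so H* = 53.1.
From dN/dt = 0: 1.37(1 - N*/248) = 0.0211·53.1, giving N* = 248·(1 - 0.818) = 45.1.
From dH/dt = 0: 0.00772·45.1 - 0.276 = 0.0259P*, so P* = 0.0718/0.0259 = 2.77.

N* ≈ 45.1, H* ≈ 53.1, P* ≈ 2.77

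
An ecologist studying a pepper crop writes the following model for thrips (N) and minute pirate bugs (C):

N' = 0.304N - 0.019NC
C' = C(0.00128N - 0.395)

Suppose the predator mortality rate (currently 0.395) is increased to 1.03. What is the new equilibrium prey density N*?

N* ≈ 805

At the interior fixed point, setting dC/dt = 0 with C > 0 fixes N* = (predator death rate)/(NC coefficient) — independent of the other coefficients.
With the change, N* = 1.03/0.00128 = 805; it rises from 309.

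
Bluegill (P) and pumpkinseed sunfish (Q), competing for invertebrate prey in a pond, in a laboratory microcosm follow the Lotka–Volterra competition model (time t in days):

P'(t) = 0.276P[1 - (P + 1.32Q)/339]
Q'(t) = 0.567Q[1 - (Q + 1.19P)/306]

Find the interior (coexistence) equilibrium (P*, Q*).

Setting both brackets to zero gives the nullclines P + 1.32Q = 339 and 1.19P + Q = 306.
Substituting Q = 306 - 1.19P into the first: P(1 - 1.32·1.19) = 339 - 1.32·306.
So P* = -64.9/-0.571 = 114, and then Q* = 306 - 1.19·114 = 171.

P* ≈ 114, Q* ≈ 171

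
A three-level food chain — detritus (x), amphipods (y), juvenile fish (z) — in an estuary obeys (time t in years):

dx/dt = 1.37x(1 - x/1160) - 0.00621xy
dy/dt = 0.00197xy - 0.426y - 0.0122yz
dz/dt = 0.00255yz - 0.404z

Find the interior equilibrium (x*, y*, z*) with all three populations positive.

x* ≈ 327, y* ≈ 158, z* ≈ 17.9

From dz/dt = 0: 0.00255y* = 0.404, so y* = 158.
From dx/dt = 0: 1.37(1 - x*/1160) = 0.00621·158, giving x* = 1160·(1 - 0.718) = 327.
From dy/dt = 0: 0.00197·327 - 0.426 = 0.0122z*, so z* = 0.218/0.0122 = 17.9.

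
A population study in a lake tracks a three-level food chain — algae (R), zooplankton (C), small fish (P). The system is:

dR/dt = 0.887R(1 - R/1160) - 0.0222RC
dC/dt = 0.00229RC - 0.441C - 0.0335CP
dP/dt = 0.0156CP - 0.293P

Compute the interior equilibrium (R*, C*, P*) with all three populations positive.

R* ≈ 615, C* ≈ 18.8, P* ≈ 28.9

From dP/dt = 0: 0.0156C* = 0.293, so C* = 18.8.
From dR/dt = 0: 0.887(1 - R*/1160) = 0.0222·18.8, giving R* = 1160·(1 - 0.47) = 615.
From dC/dt = 0: 0.00229·615 - 0.441 = 0.0335P*, so P* = 0.967/0.0335 = 28.9.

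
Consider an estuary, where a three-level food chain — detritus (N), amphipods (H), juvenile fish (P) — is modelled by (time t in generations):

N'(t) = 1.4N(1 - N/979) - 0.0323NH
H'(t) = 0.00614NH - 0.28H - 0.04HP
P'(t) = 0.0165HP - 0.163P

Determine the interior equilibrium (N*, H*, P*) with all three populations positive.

N* ≈ 756, H* ≈ 9.88, P* ≈ 109

From dP/dt = 0: 0.0165H* = 0.163, so H* = 9.88.
From dN/dt = 0: 1.4(1 - N*/979) = 0.0323·9.88, giving N* = 979·(1 - 0.228) = 756.
From dH/dt = 0: 0.00614·756 - 0.28 = 0.04P*, so P* = 4.36/0.04 = 109.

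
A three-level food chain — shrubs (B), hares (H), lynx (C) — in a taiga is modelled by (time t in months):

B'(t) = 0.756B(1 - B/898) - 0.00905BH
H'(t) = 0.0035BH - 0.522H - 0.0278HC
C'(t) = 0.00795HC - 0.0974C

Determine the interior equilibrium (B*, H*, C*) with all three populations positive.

From dC/dt = 0: 0.00795H* = 0.0974, so H* = 12.3.
From dB/dt = 0: 0.756(1 - B*/898) = 0.00905·12.3, giving B* = 898·(1 - 0.147) = 766.
From dH/dt = 0: 0.0035·766 - 0.522 = 0.0278C*, so C* = 2.16/0.0278 = 77.7.

B* ≈ 766, H* ≈ 12.3, C* ≈ 77.7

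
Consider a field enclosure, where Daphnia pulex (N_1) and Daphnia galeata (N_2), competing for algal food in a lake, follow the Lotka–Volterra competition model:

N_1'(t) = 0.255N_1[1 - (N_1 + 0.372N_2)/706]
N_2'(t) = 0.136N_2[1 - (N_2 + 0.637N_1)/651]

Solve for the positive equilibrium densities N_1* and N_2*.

Setting both brackets to zero gives the nullclines N_1 + 0.372N_2 = 706 and 0.637N_1 + N_2 = 651.
Substituting N_2 = 651 - 0.637N_1 into the first: N_1(1 - 0.372·0.637) = 706 - 0.372·651.
So N_1* = 464/0.763 = 608, and then N_2* = 651 - 0.637·608 = 264.

N_1* ≈ 608, N_2* ≈ 264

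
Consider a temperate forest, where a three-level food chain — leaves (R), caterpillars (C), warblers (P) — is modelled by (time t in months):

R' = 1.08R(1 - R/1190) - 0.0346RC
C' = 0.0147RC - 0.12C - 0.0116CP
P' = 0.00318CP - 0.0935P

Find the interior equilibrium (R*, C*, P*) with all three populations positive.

From dP/dt = 0: 0.00318C* = 0.0935, so C* = 29.4.
From dR/dt = 0: 1.08(1 - R*/1190) = 0.0346·29.4, giving R* = 1190·(1 - 0.942) = 69.1.
From dC/dt = 0: 0.0147·69.1 - 0.12 = 0.0116P*, so P* = 0.895/0.0116 = 77.2.

R* ≈ 69.1, C* ≈ 29.4, P* ≈ 77.2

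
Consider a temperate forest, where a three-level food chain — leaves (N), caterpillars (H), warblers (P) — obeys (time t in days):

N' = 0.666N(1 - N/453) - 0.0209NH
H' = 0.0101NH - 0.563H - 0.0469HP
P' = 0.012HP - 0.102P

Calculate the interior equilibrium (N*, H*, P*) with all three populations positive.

From dP/dt = 0: 0.012H* = 0.102, so H* = 8.5.
From dN/dt = 0: 0.666(1 - N*/453) = 0.0209·8.5, giving N* = 453·(1 - 0.267) = 332.
From dH/dt = 0: 0.0101·332 - 0.563 = 0.0469P*, so P* = 2.79/0.0469 = 59.5.

N* ≈ 332, H* ≈ 8.5, P* ≈ 59.5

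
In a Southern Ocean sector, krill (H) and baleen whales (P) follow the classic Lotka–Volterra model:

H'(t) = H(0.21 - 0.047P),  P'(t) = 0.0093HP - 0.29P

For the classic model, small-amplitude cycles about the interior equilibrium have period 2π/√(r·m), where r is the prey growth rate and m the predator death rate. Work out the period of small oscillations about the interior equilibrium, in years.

T ≈ 25.5 years

Here r = 0.21 and m = 0.29, so r·m = 0.0609.
ω = √0.0609 = 0.247 per year, hence T = 2π/ω ≈ 25.5 years.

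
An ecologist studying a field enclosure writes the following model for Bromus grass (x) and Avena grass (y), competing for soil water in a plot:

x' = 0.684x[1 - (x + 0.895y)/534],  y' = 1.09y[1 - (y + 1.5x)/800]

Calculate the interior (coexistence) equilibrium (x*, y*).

x* ≈ 531, y* ≈ 2.92

Setting both brackets to zero gives the nullclines x + 0.895y = 534 and 1.5x + y = 800.
Substituting y = 800 - 1.5x into the first: x(1 - 0.895·1.5) = 534 - 0.895·800.
So x* = -182/-0.343 = 531, and then y* = 800 - 1.5·531 = 2.92.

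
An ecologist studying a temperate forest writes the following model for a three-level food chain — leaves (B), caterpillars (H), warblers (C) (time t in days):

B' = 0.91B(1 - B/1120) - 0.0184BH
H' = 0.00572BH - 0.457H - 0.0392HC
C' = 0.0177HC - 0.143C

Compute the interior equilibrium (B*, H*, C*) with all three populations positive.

B* ≈ 937, H* ≈ 8.08, C* ≈ 125

From dC/dt = 0: 0.0177H* = 0.143, so H* = 8.08.
From dB/dt = 0: 0.91(1 - B*/1120) = 0.0184·8.08, giving B* = 1120·(1 - 0.163) = 937.
From dH/dt = 0: 0.00572·937 - 0.457 = 0.0392C*, so C* = 4.9/0.0392 = 125.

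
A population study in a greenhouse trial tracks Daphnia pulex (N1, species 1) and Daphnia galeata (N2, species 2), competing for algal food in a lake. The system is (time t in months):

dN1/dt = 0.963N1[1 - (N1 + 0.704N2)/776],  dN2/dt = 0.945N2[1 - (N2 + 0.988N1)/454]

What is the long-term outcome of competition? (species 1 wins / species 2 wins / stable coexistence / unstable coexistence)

species 1 excludes species 2

Compare the nullcline intercepts: K1/α12 = 776/0.704 = 1100 > K2 = 454; K2/α21 = 454/0.988 = 460 < K1 = 776.
Since the inequalities point opposite ways, species 1 can invade but species 2 cannot.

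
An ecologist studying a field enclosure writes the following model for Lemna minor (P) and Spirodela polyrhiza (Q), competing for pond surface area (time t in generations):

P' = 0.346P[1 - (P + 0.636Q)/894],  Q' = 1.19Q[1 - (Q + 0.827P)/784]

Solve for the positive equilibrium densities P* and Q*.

P* ≈ 834, Q* ≈ 94.2

Setting both brackets to zero gives the nullclines P + 0.636Q = 894 and 0.827P + Q = 784.
Substituting Q = 784 - 0.827P into the first: P(1 - 0.636·0.827) = 894 - 0.636·784.
So P* = 395/0.474 = 834, and then Q* = 784 - 0.827·834 = 94.2.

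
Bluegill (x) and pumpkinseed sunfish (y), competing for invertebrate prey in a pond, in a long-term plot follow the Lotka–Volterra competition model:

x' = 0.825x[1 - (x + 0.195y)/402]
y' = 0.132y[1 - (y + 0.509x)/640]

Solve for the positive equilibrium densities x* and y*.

x* ≈ 308, y* ≈ 483

Setting both brackets to zero gives the nullclines x + 0.195y = 402 and 0.509x + y = 640.
Substituting y = 640 - 0.509x into the first: x(1 - 0.195·0.509) = 402 - 0.195·640.
So x* = 277/0.901 = 308, and then y* = 640 - 0.509·308 = 483.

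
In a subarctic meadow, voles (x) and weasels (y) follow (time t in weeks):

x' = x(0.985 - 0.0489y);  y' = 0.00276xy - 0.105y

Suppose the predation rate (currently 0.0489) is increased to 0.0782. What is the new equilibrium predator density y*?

At the interior fixed point, setting dx/dt = 0 with x > 0 fixes y* = (prey growth rate)/(xy coefficient) — independent of the other coefficients.
With the change, y* = 0.985/0.0782 = 12.6; it falls from 20.1.

y* ≈ 12.6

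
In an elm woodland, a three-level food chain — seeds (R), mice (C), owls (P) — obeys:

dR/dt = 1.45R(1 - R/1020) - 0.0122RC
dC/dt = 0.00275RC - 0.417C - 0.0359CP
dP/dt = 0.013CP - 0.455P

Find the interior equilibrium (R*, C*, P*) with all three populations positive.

From dP/dt = 0: 0.013C* = 0.455, so C* = 35.
From dR/dt = 0: 1.45(1 - R*/1020) = 0.0122·35, giving R* = 1020·(1 - 0.294) = 720.
From dC/dt = 0: 0.00275·720 - 0.417 = 0.0359P*, so P* = 1.56/0.0359 = 43.5.

R* ≈ 720, C* ≈ 35, P* ≈ 43.5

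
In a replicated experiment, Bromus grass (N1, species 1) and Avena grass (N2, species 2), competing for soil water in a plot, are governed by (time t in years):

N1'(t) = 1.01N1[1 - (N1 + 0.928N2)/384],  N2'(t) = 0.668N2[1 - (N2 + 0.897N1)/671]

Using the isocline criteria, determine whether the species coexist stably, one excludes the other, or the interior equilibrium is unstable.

species 2 excludes species 1

Compare the nullcline intercepts: K1/α12 = 384/0.928 = 414 < K2 = 671; K2/α21 = 671/0.897 = 748 > K1 = 384.
Since the inequalities point opposite ways, species 2 can invade but species 1 cannot.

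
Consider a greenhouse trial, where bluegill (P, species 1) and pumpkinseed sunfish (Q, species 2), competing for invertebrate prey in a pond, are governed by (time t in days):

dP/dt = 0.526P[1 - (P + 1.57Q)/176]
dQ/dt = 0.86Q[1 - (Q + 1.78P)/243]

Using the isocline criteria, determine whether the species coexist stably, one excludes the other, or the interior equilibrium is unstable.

unstable coexistence (outcome depends on initial conditions)

Compare the nullcline intercepts: K1/α12 = 176/1.57 = 112 < K2 = 243; K2/α21 = 243/1.78 = 137 < K1 = 176.
Since both are reversed, neither can invade when rare; the interior point is a saddle.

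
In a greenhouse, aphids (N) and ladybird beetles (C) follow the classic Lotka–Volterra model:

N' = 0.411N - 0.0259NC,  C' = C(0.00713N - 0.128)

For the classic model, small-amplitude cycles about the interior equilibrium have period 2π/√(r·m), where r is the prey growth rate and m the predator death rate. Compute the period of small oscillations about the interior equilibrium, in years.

Here r = 0.411 and m = 0.128, so r·m = 0.0526.
ω = √0.0526 = 0.229 per year, hence T = 2π/ω ≈ 27.4 years.

T ≈ 27.4 years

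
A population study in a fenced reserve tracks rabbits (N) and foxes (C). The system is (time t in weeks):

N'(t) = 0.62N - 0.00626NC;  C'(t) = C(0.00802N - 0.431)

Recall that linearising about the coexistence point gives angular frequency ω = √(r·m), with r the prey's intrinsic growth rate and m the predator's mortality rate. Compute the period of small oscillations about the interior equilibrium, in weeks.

Here r = 0.62 and m = 0.431, so r·m = 0.267.
ω = √0.267 = 0.517 per week, hence T = 2π/ω ≈ 12.2 weeks.

T ≈ 12.2 weeks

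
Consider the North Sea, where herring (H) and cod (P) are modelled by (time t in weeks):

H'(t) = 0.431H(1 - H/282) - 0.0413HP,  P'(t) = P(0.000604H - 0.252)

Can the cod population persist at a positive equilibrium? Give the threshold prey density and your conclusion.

The predator equation gives dP/dt > 0 only when H > 0.252/0.000604 = 417.
Without the predator, H → K = 282. Since 282 < 417, the predator cannot invade.

Threshold H = 417; K < 417, so no, the predator goes extinct.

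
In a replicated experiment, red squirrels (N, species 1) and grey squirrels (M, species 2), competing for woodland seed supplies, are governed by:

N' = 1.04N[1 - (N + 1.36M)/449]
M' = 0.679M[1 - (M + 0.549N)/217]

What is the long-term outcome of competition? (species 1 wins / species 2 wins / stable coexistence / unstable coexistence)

species 1 excludes species 2

Compare the nullcline intercepts: K1/α12 = 449/1.36 = 330 > K2 = 217; K2/α21 = 217/0.549 = 395 < K1 = 449.
Since the inequalities point opposite ways, species 1 can invade but species 2 cannot.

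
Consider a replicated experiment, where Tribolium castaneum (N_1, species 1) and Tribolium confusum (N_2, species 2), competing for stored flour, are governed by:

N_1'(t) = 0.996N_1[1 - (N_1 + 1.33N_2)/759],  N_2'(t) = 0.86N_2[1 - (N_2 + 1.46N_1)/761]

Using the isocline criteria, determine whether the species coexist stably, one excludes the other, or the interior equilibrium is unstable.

unstable coexistence (outcome depends on initial conditions)

Compare the nullcline intercepts: K1/α12 = 759/1.33 = 571 < K2 = 761; K2/α21 = 761/1.46 = 521 < K1 = 759.
Since both are reversed, neither can invade when rare; the interior point is a saddle.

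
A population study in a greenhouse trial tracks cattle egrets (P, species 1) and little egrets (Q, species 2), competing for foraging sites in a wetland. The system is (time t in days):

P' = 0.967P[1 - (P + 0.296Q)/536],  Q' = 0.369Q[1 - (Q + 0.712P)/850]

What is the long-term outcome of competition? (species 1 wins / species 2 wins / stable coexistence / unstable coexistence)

stable coexistence

Compare the nullcline intercepts: K1/α12 = 536/0.296 = 1810 > K2 = 850; K2/α21 = 850/0.712 = 1190 > K1 = 536.
Since both inequalities hold, each species can invade when rare, so the interior equilibrium is stable.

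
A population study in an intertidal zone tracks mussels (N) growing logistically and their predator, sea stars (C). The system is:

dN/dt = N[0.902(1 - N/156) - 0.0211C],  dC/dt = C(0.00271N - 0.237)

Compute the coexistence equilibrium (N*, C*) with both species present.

From dC/dt = 0 with C > 0: 0.00271N* = 0.237, so N* = 87.5.
Substitute into dN/dt = 0: 0.902(1 - 87.5/156) = 0.0211C*.
The bracket is 0.439, giving C* = 0.396/0.0211 = 18.8.

N* ≈ 87.5, C* ≈ 18.8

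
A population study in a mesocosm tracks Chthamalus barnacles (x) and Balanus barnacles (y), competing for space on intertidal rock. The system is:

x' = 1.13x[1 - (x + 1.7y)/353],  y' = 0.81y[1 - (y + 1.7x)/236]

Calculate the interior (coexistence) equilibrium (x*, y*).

Setting both brackets to zero gives the nullclines x + 1.7y = 353 and 1.7x + y = 236.
Substituting y = 236 - 1.7x into the first: x(1 - 1.7·1.7) = 353 - 1.7·236.
So x* = -48.2/-1.89 = 25.5, and then y* = 236 - 1.7·25.5 = 193.

x* ≈ 25.5, y* ≈ 193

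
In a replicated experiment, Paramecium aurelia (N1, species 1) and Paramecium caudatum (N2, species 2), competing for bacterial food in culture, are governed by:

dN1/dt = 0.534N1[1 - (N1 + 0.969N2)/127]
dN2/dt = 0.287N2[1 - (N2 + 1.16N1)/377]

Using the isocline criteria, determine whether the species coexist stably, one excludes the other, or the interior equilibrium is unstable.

Compare the nullcline intercepts: K1/α12 = 127/0.969 = 131 < K2 = 377; K2/α21 = 377/1.16 = 325 > K1 = 127.
Since the inequalities point opposite ways, species 2 can invade but species 1 cannot.

species 2 excludes species 1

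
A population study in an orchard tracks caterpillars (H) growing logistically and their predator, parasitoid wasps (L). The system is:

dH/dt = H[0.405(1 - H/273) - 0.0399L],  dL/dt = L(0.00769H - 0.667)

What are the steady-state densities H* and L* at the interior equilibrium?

H* ≈ 86.7, L* ≈ 6.93

From dL/dt = 0 with L > 0: 0.00769H* = 0.667, so H* = 86.7.
Substitute into dH/dt = 0: 0.405(1 - 86.7/273) = 0.0399L*.
The bracket is 0.682, giving L* = 0.276/0.0399 = 6.93.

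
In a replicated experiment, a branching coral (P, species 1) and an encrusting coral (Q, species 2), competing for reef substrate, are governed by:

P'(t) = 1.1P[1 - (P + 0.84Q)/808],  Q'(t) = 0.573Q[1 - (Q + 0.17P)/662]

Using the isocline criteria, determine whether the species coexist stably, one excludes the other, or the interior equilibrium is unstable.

stable coexistence

Compare the nullcline intercepts: K1/α12 = 808/0.84 = 962 > K2 = 662; K2/α21 = 662/0.17 = 3890 > K1 = 808.
Since both inequalities hold, each species can invade when rare, so the interior equilibrium is stable.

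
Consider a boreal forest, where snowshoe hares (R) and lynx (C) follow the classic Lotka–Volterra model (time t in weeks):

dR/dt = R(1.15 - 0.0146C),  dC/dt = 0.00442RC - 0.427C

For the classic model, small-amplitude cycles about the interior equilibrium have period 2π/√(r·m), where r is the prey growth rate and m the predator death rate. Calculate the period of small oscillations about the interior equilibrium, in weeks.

Here r = 1.15 and m = 0.427, so r·m = 0.491.
ω = √0.491 = 0.701 per week, hence T = 2π/ω ≈ 8.97 weeks.

T ≈ 8.97 weeks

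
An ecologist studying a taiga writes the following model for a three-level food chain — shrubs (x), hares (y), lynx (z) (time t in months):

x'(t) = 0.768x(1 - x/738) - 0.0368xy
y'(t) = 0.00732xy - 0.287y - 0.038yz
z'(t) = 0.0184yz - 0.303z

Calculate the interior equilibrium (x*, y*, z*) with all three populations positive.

From dz/dt = 0: 0.0184y* = 0.303, so y* = 16.5.
From dx/dt = 0: 0.768(1 - x*/738) = 0.0368·16.5, giving x* = 738·(1 - 0.789) = 156.
From dy/dt = 0: 0.00732·156 - 0.287 = 0.038z*, so z* = 0.853/0.038 = 22.4.

x* ≈ 156, y* ≈ 16.5, z* ≈ 22.4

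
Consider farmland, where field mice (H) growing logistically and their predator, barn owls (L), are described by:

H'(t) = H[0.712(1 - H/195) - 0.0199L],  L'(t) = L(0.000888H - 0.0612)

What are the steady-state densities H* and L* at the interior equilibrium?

From dL/dt = 0 with L > 0: 0.000888H* = 0.0612, so H* = 68.9.
Substitute into dH/dt = 0: 0.712(1 - 68.9/195) = 0.0199L*.
The bracket is 0.647, giving L* = 0.46/0.0199 = 23.1.

H* ≈ 68.9, L* ≈ 23.1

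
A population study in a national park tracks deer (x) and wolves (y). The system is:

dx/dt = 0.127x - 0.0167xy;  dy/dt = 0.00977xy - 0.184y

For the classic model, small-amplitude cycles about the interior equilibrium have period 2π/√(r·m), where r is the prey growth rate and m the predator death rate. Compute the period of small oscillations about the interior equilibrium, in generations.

T ≈ 41.1 generations

Here r = 0.127 and m = 0.184, so r·m = 0.0234.
ω = √0.0234 = 0.153 per generation, hence T = 2π/ω ≈ 41.1 generations.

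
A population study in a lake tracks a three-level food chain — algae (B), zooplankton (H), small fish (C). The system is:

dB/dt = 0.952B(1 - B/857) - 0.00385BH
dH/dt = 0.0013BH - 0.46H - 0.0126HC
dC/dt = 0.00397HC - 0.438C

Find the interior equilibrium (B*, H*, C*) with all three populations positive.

B* ≈ 475, H* ≈ 110, C* ≈ 12.5

From dC/dt = 0: 0.00397H* = 0.438, so H* = 110.
From dB/dt = 0: 0.952(1 - B*/857) = 0.00385·110, giving B* = 857·(1 - 0.446) = 475.
From dH/dt = 0: 0.0013·475 - 0.46 = 0.0126C*, so C* = 0.157/0.0126 = 12.5.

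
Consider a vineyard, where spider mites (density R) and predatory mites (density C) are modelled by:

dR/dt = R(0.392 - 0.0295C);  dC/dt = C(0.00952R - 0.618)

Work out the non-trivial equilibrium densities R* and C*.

Set dC/dt = 0 with C > 0: 0.00952R - 0.618 = 0, so R* = 0.618/0.00952 = 64.9.
Set dR/dt = 0 with R > 0: 0.392 - 0.0295C = 0, so C* = 0.392/0.0295 = 13.3.

R* ≈ 64.9, C* ≈ 13.3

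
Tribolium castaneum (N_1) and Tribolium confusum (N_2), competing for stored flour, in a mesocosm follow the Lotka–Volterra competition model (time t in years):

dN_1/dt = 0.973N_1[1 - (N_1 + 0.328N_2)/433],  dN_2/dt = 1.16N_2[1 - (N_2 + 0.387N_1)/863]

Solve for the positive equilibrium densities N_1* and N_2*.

N_1* ≈ 172, N_2* ≈ 797

Setting both brackets to zero gives the nullclines N_1 + 0.328N_2 = 433 and 0.387N_1 + N_2 = 863.
Substituting N_2 = 863 - 0.387N_1 into the first: N_1(1 - 0.328·0.387) = 433 - 0.328·863.
So N_1* = 150/0.873 = 172, and then N_2* = 863 - 0.387·172 = 797.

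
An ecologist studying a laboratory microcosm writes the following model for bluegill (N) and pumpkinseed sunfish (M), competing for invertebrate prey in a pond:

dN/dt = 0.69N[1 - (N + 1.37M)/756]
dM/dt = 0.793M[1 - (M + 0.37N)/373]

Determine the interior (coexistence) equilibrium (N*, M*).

Setting both brackets to zero gives the nullclines N + 1.37M = 756 and 0.37N + M = 373.
Substituting M = 373 - 0.37N into the first: N(1 - 1.37·0.37) = 756 - 1.37·373.
So N* = 245/0.493 = 497, and then M* = 373 - 0.37·497 = 189.

N* ≈ 497, M* ≈ 189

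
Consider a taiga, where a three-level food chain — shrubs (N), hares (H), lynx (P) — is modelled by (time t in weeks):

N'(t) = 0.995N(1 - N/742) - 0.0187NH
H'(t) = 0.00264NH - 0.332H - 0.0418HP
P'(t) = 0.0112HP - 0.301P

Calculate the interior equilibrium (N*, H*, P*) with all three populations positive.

N* ≈ 367, H* ≈ 26.9, P* ≈ 15.3

From dP/dt = 0: 0.0112H* = 0.301, so H* = 26.9.
From dN/dt = 0: 0.995(1 - N*/742) = 0.0187·26.9, giving N* = 742·(1 - 0.505) = 367.
From dH/dt = 0: 0.00264·367 - 0.332 = 0.0418P*, so P* = 0.637/0.0418 = 15.3.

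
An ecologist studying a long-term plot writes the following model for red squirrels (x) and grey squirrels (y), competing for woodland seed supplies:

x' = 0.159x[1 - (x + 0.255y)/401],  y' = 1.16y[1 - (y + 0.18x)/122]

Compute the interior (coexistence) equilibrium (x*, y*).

x* ≈ 388, y* ≈ 52.2

Setting both brackets to zero gives the nullclines x + 0.255y = 401 and 0.18x + y = 122.
Substituting y = 122 - 0.18x into the first: x(1 - 0.255·0.18) = 401 - 0.255·122.
So x* = 370/0.954 = 388, and then y* = 122 - 0.18·388 = 52.2.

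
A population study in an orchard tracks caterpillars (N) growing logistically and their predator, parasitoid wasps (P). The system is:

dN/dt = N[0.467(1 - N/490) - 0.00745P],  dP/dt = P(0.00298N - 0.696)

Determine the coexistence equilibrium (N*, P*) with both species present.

From dP/dt = 0 with P > 0: 0.00298N* = 0.696, so N* = 234.
Substitute into dN/dt = 0: 0.467(1 - 234/490) = 0.00745P*.
The bracket is 0.523, giving P* = 0.244/0.00745 = 32.8.

N* ≈ 234, P* ≈ 32.8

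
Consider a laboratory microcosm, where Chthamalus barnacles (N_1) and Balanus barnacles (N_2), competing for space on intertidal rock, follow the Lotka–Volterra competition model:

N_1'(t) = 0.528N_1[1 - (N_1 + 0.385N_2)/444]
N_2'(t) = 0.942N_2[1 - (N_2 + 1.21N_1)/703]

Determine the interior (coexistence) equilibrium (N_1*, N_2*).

Setting both brackets to zero gives the nullclines N_1 + 0.385N_2 = 444 and 1.21N_1 + N_2 = 703.
Substituting N_2 = 703 - 1.21N_1 into the first: N_1(1 - 0.385·1.21) = 444 - 0.385·703.
So N_1* = 173/0.534 = 325, and then N_2* = 703 - 1.21·325 = 310.

N_1* ≈ 325, N_2* ≈ 310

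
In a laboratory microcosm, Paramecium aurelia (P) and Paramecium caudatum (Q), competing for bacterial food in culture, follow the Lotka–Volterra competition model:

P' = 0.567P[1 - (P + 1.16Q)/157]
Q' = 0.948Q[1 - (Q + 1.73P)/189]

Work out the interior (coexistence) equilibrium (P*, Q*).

Setting both brackets to zero gives the nullclines P + 1.16Q = 157 and 1.73P + Q = 189.
Substituting Q = 189 - 1.73P into the first: P(1 - 1.16·1.73) = 157 - 1.16·189.
So P* = -62.2/-1.01 = 61.8, and then Q* = 189 - 1.73·61.8 = 82.1.

P* ≈ 61.8, Q* ≈ 82.1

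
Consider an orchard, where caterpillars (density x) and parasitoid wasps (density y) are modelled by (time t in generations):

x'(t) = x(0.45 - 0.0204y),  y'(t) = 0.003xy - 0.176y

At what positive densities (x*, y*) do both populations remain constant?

Set dy/dt = 0 with y > 0: 0.003x - 0.176 = 0, so x* = 0.176/0.003 = 58.7.
Set dx/dt = 0 with x > 0: 0.45 - 0.0204y = 0, so y* = 0.45/0.0204 = 22.1.

x* ≈ 58.7, y* ≈ 22.1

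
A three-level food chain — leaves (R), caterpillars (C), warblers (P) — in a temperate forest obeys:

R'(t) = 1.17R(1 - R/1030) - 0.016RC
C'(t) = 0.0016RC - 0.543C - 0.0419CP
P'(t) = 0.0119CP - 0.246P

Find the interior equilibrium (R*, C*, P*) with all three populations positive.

From dP/dt = 0: 0.0119C* = 0.246, so C* = 20.7.
From dR/dt = 0: 1.17(1 - R*/1030) = 0.016·20.7, giving R* = 1030·(1 - 0.283) = 739.
From dC/dt = 0: 0.0016·739 - 0.543 = 0.0419P*, so P* = 0.639/0.0419 = 15.3.

R* ≈ 739, C* ≈ 20.7, P* ≈ 15.3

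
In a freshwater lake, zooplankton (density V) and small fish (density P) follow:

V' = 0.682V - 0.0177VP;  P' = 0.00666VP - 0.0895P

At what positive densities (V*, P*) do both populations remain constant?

Set dP/dt = 0 with P > 0: 0.00666V - 0.0895 = 0, so V* = 0.0895/0.00666 = 13.4.
Set dV/dt = 0 with V > 0: 0.682 - 0.0177P = 0, so P* = 0.682/0.0177 = 38.5.

V* ≈ 13.4, P* ≈ 38.5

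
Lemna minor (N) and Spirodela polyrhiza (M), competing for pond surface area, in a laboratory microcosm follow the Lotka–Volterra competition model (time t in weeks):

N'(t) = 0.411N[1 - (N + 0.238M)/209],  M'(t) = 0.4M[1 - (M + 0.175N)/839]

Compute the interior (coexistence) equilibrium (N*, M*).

Setting both brackets to zero gives the nullclines N + 0.238M = 209 and 0.175N + M = 839.
Substituting M = 839 - 0.175N into the first: N(1 - 0.238·0.175) = 209 - 0.238·839.
So N* = 9.32/0.958 = 9.72, and then M* = 839 - 0.175·9.72 = 837.

N* ≈ 9.72, M* ≈ 837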